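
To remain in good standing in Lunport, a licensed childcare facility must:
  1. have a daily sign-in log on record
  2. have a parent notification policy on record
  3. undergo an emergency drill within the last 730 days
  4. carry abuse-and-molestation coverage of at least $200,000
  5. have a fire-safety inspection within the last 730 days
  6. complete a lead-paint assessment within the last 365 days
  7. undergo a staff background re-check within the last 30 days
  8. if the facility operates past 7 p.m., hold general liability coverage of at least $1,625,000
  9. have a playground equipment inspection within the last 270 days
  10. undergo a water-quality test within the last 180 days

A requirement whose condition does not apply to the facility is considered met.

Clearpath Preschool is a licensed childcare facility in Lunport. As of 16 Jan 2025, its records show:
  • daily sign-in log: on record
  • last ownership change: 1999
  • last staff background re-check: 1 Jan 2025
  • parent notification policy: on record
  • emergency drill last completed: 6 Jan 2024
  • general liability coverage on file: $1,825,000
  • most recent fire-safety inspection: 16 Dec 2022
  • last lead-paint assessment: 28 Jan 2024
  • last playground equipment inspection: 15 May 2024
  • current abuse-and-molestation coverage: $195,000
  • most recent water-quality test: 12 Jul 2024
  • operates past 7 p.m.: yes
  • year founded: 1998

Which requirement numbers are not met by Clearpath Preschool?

4, 5, 10

1. daily sign-in log present → met
2. parent notification policy present → met
3. emergency drill 376 days ago vs limit 730 → met
4. abuse-and-molestation coverage $195,000 < $200,000 → not met
5. fire-safety inspection 762 days ago vs limit 730 → not met
6. lead-paint assessment 354 days ago vs limit 365 → met
7. staff background re-check 15 days ago vs limit 30 → met
8. condition 'operates past 7 p.m.' holds; general liability coverage $1,825,000 ≥ $1,625,000 → met
9. playground equipment inspection 246 days ago vs limit 270 → met
10. water-quality test 188 days ago vs limit 180 → not met
Not met: 4, 5, 10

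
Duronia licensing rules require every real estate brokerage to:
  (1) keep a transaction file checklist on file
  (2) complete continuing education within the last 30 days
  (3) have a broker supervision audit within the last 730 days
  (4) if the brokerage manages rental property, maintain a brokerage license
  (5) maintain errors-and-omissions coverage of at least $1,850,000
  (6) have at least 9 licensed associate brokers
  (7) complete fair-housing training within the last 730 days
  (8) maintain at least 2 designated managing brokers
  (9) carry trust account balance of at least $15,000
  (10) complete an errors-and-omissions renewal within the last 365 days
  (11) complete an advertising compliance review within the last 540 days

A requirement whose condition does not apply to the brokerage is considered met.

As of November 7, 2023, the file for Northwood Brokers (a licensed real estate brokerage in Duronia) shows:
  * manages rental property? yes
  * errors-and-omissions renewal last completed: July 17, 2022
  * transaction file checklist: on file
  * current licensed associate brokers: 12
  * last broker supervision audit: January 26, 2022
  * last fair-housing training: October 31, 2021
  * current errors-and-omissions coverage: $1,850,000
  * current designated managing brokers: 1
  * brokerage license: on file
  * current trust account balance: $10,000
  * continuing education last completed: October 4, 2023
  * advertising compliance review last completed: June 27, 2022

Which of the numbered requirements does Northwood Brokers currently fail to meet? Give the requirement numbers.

2, 7, 8, 9, 10

1. transaction file checklist present → met
2. continuing education 34 days ago vs limit 30 → not met
3. broker supervision audit 650 days ago vs limit 730 → met
4. condition 'manages rental property' holds; brokerage license present → met
5. errors-and-omissions coverage $1,850,000 ≥ $1,850,000 → met
6. licensed associate brokers 12 ≥ 9 → met
7. fair-housing training 737 days ago vs limit 730 → not met
8. designated managing brokers 1 < 2 → not met
9. trust account balance $10,000 < $15,000 → not met
10. errors-and-omissions renewal 478 days ago vs limit 365 → not met
11. advertising compliance review 498 days ago vs limit 540 → met
Not met: 2, 7, 8, 9, 10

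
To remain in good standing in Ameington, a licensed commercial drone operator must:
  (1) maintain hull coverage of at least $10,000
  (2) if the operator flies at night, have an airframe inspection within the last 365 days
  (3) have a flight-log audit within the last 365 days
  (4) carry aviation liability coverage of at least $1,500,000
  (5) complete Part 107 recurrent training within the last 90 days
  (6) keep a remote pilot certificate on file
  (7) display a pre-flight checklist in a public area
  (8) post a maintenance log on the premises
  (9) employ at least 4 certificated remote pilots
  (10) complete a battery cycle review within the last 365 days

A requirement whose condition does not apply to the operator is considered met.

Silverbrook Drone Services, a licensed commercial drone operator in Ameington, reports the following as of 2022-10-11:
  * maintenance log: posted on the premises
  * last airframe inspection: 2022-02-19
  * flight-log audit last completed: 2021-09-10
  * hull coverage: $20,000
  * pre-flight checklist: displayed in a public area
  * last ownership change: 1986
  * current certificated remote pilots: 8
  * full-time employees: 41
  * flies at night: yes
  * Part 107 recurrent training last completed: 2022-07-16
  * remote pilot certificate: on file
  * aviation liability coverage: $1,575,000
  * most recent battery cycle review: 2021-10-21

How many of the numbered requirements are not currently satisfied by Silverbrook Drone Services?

1

1. hull coverage $20,000 ≥ $10,000 → met
2. condition 'flies at night' holds; airframe inspection 234 days ago vs limit 365 → met
3. flight-log audit 396 days ago vs limit 365 → not met
4. aviation liability coverage $1,575,000 ≥ $1,500,000 → met
5. Part 107 recurrent training 87 days ago vs limit 90 → met
6. remote pilot certificate present → met
7. pre-flight checklist present → met
8. maintenance log present → met
9. certificated remote pilots 8 ≥ 4 → met
10. battery cycle review 355 days ago vs limit 365 → met
Not met: 1 of 10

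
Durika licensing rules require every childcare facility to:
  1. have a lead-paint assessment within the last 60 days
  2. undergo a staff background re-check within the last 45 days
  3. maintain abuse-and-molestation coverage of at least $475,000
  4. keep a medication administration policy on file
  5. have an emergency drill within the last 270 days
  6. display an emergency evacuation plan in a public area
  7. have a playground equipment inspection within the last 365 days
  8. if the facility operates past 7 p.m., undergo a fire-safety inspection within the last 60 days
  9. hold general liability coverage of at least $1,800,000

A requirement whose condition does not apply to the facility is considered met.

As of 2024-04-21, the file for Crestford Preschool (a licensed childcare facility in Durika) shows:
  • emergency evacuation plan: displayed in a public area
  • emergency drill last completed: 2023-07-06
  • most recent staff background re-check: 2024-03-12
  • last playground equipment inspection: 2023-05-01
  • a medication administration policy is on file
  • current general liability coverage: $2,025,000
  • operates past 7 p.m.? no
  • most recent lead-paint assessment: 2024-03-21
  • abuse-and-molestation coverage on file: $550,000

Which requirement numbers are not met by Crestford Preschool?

1. lead-paint assessment 31 days ago vs limit 60 → met
2. staff background re-check 40 days ago vs limit 45 → met
3. abuse-and-molestation coverage $550,000 ≥ $475,000 → met
4. medication administration policy present → met
5. emergency drill 290 days ago vs limit 270 → not met
6. emergency evacuation plan present → met
7. playground equipment inspection 356 days ago vs limit 365 → met
8. condition 'operates past 7 p.m.' does not hold → requirement n/a → met
9. general liability coverage $2,025,000 ≥ $1,800,000 → met
Not met: 5

5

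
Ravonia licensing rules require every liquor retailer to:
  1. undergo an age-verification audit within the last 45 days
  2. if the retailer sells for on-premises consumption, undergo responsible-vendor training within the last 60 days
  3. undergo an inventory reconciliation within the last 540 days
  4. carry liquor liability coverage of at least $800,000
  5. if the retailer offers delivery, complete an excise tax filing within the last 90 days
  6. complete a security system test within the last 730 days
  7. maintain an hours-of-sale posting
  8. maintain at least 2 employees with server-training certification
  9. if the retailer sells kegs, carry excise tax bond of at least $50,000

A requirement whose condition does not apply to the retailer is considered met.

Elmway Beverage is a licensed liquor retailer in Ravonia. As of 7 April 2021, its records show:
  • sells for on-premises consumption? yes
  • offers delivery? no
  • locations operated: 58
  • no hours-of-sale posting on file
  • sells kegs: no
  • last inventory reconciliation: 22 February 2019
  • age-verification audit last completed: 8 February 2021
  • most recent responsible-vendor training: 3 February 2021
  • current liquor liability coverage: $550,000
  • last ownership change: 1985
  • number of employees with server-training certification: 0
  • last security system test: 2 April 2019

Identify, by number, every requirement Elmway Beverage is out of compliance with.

1. age-verification audit 58 days ago vs limit 45 → not met
2. condition 'sells for on-premises consumption' holds; responsible-vendor training 63 days ago vs limit 60 → not met
3. inventory reconciliation 775 days ago vs limit 540 → not met
4. liquor liability coverage $550,000 < $800,000 → not met
5. condition 'offers delivery' does not hold → requirement n/a → met
6. security system test 736 days ago vs limit 730 → not met
7. hours-of-sale posting absent → not met
8. employees with server-training certification 0 < 2 → not met
9. condition 'sells kegs' does not hold → requirement n/a → met
Not met: 1, 2, 3, 4, 6, 7, 8

1, 2, 3, 4, 6, 7, 8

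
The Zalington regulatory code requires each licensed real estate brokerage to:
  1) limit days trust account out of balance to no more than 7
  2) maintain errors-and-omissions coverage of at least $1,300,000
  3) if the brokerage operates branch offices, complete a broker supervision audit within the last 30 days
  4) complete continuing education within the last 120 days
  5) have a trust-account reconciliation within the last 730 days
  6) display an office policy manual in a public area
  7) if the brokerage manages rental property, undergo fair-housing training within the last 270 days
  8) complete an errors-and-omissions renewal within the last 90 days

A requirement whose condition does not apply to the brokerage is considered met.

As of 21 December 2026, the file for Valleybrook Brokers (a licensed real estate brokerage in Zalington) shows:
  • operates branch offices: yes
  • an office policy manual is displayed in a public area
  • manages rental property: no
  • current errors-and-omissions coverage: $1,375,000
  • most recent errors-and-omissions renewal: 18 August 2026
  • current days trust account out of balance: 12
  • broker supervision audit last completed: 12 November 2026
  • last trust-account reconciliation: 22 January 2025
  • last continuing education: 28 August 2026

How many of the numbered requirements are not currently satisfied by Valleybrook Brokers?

1. days trust account out of balance 12 > 7 → not met
2. errors-and-omissions coverage $1,375,000 ≥ $1,300,000 → met
3. condition 'operates branch offices' holds; broker supervision audit 39 days ago vs limit 30 → not met
4. continuing education 115 days ago vs limit 120 → met
5. trust-account reconciliation 698 days ago vs limit 730 → met
6. office policy manual present → met
7. condition 'manages rental property' does not hold → requirement n/a → met
8. errors-and-omissions renewal 125 days ago vs limit 90 → not met
Not met: 3 of 8

3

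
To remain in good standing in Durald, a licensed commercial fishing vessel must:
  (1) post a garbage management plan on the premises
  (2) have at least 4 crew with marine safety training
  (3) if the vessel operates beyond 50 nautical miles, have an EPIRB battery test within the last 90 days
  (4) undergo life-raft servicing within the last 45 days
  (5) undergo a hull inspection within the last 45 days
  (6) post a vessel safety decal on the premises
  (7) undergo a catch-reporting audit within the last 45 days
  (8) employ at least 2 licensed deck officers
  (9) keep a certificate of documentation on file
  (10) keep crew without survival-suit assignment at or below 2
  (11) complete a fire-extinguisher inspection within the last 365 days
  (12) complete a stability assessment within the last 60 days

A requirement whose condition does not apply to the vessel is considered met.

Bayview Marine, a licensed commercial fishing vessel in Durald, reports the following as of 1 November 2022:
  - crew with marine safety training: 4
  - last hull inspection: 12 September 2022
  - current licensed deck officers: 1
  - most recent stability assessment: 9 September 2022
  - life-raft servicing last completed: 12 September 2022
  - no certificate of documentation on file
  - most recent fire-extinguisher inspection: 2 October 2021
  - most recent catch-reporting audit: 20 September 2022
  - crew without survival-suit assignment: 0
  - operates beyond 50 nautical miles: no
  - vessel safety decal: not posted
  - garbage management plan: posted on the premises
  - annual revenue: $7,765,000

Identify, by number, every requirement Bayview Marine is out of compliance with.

4, 5, 6, 8, 9, 11

1. garbage management plan present → met
2. crew with marine safety training 4 ≥ 4 → met
3. condition 'operates beyond 50 nautical miles' does not hold → requirement n/a → met
4. life-raft servicing 50 days ago vs limit 45 → not met
5. hull inspection 50 days ago vs limit 45 → not met
6. vessel safety decal absent → not met
7. catch-reporting audit 42 days ago vs limit 45 → met
8. licensed deck officers 1 < 2 → not met
9. certificate of documentation absent → not met
10. crew without survival-suit assignment 0 ≤ 2 → met
11. fire-extinguisher inspection 395 days ago vs limit 365 → not met
12. stability assessment 53 days ago vs limit 60 → met
Not met: 4, 5, 6, 8, 9, 11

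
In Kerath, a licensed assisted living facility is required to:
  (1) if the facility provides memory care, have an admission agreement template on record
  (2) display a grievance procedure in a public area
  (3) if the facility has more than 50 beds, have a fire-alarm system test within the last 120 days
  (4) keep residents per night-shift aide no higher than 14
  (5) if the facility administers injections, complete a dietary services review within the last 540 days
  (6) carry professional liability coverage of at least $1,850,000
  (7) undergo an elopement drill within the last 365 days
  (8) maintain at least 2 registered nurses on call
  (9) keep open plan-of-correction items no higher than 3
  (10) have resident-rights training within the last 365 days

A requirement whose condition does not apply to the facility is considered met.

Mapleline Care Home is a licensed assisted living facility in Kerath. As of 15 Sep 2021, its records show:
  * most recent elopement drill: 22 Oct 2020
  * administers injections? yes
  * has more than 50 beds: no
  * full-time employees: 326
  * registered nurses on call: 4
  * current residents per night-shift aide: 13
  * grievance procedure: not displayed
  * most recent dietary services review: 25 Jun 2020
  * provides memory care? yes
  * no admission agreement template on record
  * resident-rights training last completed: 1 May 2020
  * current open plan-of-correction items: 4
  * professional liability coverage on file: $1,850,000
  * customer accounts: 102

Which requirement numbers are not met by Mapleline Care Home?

1, 2, 9, 10

1. condition 'provides memory care' holds; admission agreement template absent → not met
2. grievance procedure absent → not met
3. condition 'has more than 50 beds' does not hold → requirement n/a → met
4. residents per night-shift aide 13 ≤ 14 → met
5. condition 'administers injections' holds; dietary services review 447 days ago vs limit 540 → met
6. professional liability coverage $1,850,000 ≥ $1,850,000 → met
7. elopement drill 328 days ago vs limit 365 → met
8. registered nurses on call 4 ≥ 2 → met
9. open plan-of-correction items 4 > 3 → not met
10. resident-rights training 502 days ago vs limit 365 → not met
Not met: 1, 2, 9, 10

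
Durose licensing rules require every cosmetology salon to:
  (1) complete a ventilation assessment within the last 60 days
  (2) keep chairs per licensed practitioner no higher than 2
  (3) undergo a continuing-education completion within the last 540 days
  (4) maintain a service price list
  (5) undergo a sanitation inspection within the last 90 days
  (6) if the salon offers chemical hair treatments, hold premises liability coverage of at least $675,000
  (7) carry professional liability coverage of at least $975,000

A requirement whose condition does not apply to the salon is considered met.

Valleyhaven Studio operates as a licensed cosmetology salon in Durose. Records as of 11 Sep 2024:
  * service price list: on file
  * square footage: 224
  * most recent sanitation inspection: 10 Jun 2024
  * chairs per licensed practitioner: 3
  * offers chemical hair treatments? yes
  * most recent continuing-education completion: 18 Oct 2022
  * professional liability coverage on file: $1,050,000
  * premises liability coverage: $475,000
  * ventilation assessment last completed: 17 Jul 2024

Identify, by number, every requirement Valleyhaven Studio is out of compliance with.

2, 3, 5, 6

1. ventilation assessment 56 days ago vs limit 60 → met
2. chairs per licensed practitioner 3 > 2 → not met
3. continuing-education completion 694 days ago vs limit 540 → not met
4. service price list present → met
5. sanitation inspection 93 days ago vs limit 90 → not met
6. condition 'offers chemical hair treatments' holds; premises liability coverage $475,000 < $675,000 → not met
7. professional liability coverage $1,050,000 ≥ $975,000 → met
Not met: 2, 3, 5, 6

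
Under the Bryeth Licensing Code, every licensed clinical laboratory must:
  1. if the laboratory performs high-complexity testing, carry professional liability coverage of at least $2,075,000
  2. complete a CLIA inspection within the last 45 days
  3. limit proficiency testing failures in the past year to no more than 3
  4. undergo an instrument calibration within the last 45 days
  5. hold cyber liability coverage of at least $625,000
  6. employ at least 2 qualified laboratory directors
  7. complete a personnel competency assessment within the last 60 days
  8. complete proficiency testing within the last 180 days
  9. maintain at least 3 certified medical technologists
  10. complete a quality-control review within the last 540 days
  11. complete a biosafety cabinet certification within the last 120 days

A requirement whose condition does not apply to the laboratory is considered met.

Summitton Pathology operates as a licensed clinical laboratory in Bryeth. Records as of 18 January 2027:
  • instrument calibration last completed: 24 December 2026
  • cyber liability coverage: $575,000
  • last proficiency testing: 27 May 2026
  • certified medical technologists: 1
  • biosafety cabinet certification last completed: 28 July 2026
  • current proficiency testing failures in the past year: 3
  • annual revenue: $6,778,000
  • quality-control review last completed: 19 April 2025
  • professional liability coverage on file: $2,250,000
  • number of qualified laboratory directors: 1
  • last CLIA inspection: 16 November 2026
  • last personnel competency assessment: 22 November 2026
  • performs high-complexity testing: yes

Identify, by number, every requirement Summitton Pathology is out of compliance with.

1. condition 'performs high-complexity testing' holds; professional liability coverage $2,250,000 ≥ $2,075,000 → met
2. CLIA inspection 63 days ago vs limit 45 → not met
3. proficiency testing failures in the past year 3 ≤ 3 → met
4. instrument calibration 25 days ago vs limit 45 → met
5. cyber liability coverage $575,000 < $625,000 → not met
6. qualified laboratory directors 1 < 2 → not met
7. personnel competency assessment 57 days ago vs limit 60 → met
8. proficiency testing 236 days ago vs limit 180 → not met
9. certified medical technologists 1 < 3 → not met
10. quality-control review 639 days ago vs limit 540 → not met
11. biosafety cabinet certification 174 days ago vs limit 120 → not met
Not met: 2, 5, 6, 8, 9, 10, 11

2, 5, 6, 8, 9, 10, 11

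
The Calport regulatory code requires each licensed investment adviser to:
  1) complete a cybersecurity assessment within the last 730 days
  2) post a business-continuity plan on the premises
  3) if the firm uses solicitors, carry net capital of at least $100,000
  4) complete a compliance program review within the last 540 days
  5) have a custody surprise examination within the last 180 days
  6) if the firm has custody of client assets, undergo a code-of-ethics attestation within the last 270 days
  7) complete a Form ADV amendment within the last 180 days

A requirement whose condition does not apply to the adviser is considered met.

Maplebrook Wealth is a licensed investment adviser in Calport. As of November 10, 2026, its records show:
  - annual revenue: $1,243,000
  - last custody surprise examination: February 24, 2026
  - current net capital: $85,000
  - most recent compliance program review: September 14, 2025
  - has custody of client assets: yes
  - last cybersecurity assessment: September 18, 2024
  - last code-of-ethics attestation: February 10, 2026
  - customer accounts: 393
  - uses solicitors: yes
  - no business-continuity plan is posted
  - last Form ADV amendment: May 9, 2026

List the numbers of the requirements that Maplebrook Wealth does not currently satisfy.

1. cybersecurity assessment 783 days ago vs limit 730 → not met
2. business-continuity plan absent → not met
3. condition 'uses solicitors' holds; net capital $85,000 < $100,000 → not met
4. compliance program review 422 days ago vs limit 540 → met
5. custody surprise examination 259 days ago vs limit 180 → not met
6. condition 'has custody of client assets' holds; code-of-ethics attestation 273 days ago vs limit 270 → not met
7. Form ADV amendment 185 days ago vs limit 180 → not met
Not met: 1, 2, 3, 5, 6, 7

1, 2, 3, 5, 6, 7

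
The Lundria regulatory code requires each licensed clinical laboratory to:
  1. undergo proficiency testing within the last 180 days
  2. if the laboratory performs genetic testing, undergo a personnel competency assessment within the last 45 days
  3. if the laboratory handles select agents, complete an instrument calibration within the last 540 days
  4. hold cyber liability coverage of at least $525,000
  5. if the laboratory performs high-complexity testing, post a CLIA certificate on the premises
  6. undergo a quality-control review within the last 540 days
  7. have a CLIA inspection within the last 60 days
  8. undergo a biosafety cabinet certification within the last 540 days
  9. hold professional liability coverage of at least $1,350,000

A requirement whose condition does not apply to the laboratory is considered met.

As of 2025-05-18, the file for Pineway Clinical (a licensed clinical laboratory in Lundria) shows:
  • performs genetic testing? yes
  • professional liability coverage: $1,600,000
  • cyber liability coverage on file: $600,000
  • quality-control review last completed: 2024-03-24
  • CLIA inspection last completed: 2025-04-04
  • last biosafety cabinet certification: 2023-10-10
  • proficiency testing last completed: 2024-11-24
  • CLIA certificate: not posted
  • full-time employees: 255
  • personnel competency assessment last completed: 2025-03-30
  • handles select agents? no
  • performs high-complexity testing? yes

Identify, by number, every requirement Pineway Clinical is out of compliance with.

2, 5, 8

1. proficiency testing 175 days ago vs limit 180 → met
2. condition 'performs genetic testing' holds; personnel competency assessment 49 days ago vs limit 45 → not met
3. condition 'handles select agents' does not hold → requirement n/a → met
4. cyber liability coverage $600,000 ≥ $525,000 → met
5. condition 'performs high-complexity testing' holds; CLIA certificate absent → not met
6. quality-control review 420 days ago vs limit 540 → met
7. CLIA inspection 44 days ago vs limit 60 → met
8. biosafety cabinet certification 586 days ago vs limit 540 → not met
9. professional liability coverage $1,600,000 ≥ $1,350,000 → met
Not met: 2, 5, 8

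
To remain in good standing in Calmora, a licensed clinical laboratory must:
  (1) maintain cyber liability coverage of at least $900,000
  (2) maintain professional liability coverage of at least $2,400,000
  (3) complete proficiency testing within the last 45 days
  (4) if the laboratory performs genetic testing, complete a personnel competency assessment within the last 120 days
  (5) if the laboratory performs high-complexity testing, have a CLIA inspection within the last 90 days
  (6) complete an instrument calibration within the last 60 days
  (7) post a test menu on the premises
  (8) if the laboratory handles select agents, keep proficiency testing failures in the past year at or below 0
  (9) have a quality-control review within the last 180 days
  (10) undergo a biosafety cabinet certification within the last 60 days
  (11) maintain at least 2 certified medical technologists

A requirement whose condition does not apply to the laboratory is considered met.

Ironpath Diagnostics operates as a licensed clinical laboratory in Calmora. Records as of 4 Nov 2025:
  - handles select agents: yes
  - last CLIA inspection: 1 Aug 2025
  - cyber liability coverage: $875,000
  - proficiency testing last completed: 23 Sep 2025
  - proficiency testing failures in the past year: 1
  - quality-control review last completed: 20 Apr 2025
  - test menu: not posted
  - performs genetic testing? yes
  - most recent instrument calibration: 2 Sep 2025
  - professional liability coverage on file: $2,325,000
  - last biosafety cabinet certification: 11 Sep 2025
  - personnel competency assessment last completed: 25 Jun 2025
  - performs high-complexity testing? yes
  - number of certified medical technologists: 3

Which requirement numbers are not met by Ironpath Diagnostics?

1, 2, 4, 5, 6, 7, 8, 9

1. cyber liability coverage $875,000 < $900,000 → not met
2. professional liability coverage $2,325,000 < $2,400,000 → not met
3. proficiency testing 42 days ago vs limit 45 → met
4. condition 'performs genetic testing' holds; personnel competency assessment 132 days ago vs limit 120 → not met
5. condition 'performs high-complexity testing' holds; CLIA inspection 95 days ago vs limit 90 → not met
6. instrument calibration 63 days ago vs limit 60 → not met
7. test menu absent → not met
8. condition 'handles select agents' holds; proficiency testing failures in the past year 1 > 0 → not met
9. quality-control review 198 days ago vs limit 180 → not met
10. biosafety cabinet certification 54 days ago vs limit 60 → met
11. certified medical technologists 3 ≥ 2 → met
Not met: 1, 2, 4, 5, 6, 7, 8, 9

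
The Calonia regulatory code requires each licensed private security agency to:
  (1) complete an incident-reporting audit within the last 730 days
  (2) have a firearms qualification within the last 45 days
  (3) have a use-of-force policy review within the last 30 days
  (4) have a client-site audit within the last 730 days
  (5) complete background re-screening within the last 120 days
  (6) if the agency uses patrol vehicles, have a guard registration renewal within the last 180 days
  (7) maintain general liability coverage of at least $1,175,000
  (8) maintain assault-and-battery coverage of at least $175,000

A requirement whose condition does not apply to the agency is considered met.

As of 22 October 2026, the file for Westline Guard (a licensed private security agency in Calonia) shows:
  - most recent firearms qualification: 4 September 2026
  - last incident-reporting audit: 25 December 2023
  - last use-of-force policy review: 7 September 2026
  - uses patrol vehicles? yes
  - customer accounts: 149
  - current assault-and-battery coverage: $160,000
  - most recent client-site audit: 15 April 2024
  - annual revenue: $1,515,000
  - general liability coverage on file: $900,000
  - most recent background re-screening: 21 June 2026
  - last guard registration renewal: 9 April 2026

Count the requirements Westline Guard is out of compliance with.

1. incident-reporting audit 1032 days ago vs limit 730 → not met
2. firearms qualification 48 days ago vs limit 45 → not met
3. use-of-force policy review 45 days ago vs limit 30 → not met
4. client-site audit 920 days ago vs limit 730 → not met
5. background re-screening 123 days ago vs limit 120 → not met
6. condition 'uses patrol vehicles' holds; guard registration renewal 196 days ago vs limit 180 → not met
7. general liability coverage $900,000 < $1,175,000 → not met
8. assault-and-battery coverage $160,000 < $175,000 → not met
Not met: 8 of 8

8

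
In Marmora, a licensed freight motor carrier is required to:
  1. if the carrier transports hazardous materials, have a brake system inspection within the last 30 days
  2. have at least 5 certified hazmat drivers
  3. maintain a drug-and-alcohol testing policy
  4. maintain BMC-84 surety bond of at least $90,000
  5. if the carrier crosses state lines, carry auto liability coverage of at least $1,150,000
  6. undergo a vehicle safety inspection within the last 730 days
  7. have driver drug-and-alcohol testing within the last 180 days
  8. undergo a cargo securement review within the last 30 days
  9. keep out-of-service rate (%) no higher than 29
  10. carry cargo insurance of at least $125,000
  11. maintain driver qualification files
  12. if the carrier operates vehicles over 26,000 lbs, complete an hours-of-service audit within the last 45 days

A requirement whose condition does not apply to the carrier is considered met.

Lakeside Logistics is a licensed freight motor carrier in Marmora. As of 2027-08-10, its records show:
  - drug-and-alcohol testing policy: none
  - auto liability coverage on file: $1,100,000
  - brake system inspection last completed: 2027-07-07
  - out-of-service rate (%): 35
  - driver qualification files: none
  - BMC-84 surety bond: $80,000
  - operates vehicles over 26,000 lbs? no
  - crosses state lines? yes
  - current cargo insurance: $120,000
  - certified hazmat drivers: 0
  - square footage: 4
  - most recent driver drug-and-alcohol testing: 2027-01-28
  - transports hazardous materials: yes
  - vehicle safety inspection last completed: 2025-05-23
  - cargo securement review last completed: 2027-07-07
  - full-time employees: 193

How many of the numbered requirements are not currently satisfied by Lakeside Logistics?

11

1. condition 'transports hazardous materials' holds; brake system inspection 34 days ago vs limit 30 → not met
2. certified hazmat drivers 0 < 5 → not met
3. drug-and-alcohol testing policy absent → not met
4. BMC-84 surety bond $80,000 < $90,000 → not met
5. condition 'crosses state lines' holds; auto liability coverage $1,100,000 < $1,150,000 → not met
6. vehicle safety inspection 809 days ago vs limit 730 → not met
7. driver drug-and-alcohol testing 194 days ago vs limit 180 → not met
8. cargo securement review 34 days ago vs limit 30 → not met
9. out-of-service rate (%) 35 > 29 → not met
10. cargo insurance $120,000 < $125,000 → not met
11. driver qualification files absent → not met
12. condition 'operates vehicles over 26,000 lbs' does not hold → requirement n/a → met
Not met: 11 of 12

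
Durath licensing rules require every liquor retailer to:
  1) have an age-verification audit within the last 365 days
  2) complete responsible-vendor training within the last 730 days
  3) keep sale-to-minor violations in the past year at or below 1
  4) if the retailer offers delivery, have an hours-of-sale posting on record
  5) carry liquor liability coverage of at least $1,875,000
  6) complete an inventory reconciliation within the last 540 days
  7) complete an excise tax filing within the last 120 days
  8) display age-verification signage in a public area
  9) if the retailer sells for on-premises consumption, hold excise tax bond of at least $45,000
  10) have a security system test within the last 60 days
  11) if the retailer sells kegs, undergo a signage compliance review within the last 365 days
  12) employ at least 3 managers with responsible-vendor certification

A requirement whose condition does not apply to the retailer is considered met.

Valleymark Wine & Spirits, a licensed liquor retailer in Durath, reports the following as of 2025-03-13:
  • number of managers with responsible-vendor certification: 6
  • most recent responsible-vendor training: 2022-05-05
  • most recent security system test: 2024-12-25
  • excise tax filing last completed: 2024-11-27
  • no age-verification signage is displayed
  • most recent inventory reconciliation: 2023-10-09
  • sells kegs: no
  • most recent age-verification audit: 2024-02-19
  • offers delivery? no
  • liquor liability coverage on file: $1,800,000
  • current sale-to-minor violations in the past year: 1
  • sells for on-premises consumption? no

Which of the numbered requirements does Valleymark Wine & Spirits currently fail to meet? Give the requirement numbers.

1. age-verification audit 388 days ago vs limit 365 → not met
2. responsible-vendor training 1043 days ago vs limit 730 → not met
3. sale-to-minor violations in the past year 1 ≤ 1 → met
4. condition 'offers delivery' does not hold → requirement n/a → met
5. liquor liability coverage $1,800,000 < $1,875,000 → not met
6. inventory reconciliation 521 days ago vs limit 540 → met
7. excise tax filing 106 days ago vs limit 120 → met
8. age-verification signage absent → not met
9. condition 'sells for on-premises consumption' does not hold → requirement n/a → met
10. security system test 78 days ago vs limit 60 → not met
11. condition 'sells kegs' does not hold → requirement n/a → met
12. managers with responsible-vendor certification 6 ≥ 3 → met
Not met: 1, 2, 5, 8, 10

1, 2, 5, 8, 10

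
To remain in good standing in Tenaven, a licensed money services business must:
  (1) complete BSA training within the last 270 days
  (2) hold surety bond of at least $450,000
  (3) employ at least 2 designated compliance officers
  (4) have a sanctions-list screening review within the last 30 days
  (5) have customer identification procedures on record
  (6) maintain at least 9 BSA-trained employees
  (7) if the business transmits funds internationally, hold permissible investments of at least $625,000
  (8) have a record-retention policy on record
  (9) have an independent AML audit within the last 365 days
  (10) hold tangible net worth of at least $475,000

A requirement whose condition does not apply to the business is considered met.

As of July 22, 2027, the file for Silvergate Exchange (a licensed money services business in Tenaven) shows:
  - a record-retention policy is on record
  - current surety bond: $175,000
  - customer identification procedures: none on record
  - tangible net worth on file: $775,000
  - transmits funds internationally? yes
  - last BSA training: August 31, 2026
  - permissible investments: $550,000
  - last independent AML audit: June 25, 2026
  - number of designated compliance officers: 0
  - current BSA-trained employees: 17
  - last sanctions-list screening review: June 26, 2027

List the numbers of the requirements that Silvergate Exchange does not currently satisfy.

1, 2, 3, 5, 7, 9

1. BSA training 325 days ago vs limit 270 → not met
2. surety bond $175,000 < $450,000 → not met
3. designated compliance officers 0 < 2 → not met
4. sanctions-list screening review 26 days ago vs limit 30 → met
5. customer identification procedures absent → not met
6. BSA-trained employees 17 ≥ 9 → met
7. condition 'transmits funds internationally' holds; permissible investments $550,000 < $625,000 → not met
8. record-retention policy present → met
9. independent AML audit 392 days ago vs limit 365 → not met
10. tangible net worth $775,000 ≥ $475,000 → met
Not met: 1, 2, 3, 5, 7, 9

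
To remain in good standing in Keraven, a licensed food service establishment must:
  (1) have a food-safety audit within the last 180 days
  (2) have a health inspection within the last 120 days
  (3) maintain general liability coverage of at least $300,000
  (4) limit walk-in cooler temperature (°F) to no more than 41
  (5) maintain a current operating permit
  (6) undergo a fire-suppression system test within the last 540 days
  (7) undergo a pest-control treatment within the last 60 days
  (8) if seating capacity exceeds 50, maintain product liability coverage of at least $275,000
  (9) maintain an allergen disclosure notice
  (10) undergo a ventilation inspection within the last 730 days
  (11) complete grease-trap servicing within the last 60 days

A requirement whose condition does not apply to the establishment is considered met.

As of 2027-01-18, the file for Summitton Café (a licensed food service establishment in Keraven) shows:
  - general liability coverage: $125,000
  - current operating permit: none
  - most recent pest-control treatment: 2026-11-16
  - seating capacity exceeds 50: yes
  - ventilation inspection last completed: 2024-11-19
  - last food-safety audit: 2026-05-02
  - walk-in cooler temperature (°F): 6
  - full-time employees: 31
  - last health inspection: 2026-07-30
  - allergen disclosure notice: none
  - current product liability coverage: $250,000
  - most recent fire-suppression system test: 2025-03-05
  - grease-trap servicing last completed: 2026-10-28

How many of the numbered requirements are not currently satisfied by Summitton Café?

10

1. food-safety audit 261 days ago vs limit 180 → not met
2. health inspection 172 days ago vs limit 120 → not met
3. general liability coverage $125,000 < $300,000 → not met
4. walk-in cooler temperature (°F) 6 ≤ 41 → met
5. current operating permit absent → not met
6. fire-suppression system test 684 days ago vs limit 540 → not met
7. pest-control treatment 63 days ago vs limit 60 → not met
8. condition 'seating capacity exceeds 50' holds; product liability coverage $250,000 < $275,000 → not met
9. allergen disclosure notice absent → not met
10. ventilation inspection 790 days ago vs limit 730 → not met
11. grease-trap servicing 82 days ago vs limit 60 → not met
Not met: 10 of 11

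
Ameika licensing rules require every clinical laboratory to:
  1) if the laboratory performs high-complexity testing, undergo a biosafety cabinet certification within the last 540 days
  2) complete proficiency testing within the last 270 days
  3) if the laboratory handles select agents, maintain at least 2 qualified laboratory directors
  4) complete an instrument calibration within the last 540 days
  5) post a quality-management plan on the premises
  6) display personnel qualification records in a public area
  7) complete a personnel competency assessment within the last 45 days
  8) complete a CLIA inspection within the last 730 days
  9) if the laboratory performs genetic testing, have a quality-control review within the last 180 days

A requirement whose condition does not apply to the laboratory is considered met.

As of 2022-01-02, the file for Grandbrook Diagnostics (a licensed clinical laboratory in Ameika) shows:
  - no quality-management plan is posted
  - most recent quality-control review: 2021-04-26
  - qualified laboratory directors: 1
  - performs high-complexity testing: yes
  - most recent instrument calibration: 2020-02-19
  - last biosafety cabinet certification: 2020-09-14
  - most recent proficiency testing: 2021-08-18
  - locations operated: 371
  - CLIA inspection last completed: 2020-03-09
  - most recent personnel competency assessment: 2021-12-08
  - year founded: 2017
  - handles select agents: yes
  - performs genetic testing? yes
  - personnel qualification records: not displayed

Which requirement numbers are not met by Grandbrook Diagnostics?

3, 4, 5, 6, 9

1. condition 'performs high-complexity testing' holds; biosafety cabinet certification 475 days ago vs limit 540 → met
2. proficiency testing 137 days ago vs limit 270 → met
3. condition 'handles select agents' holds; qualified laboratory directors 1 < 2 → not met
4. instrument calibration 683 days ago vs limit 540 → not met
5. quality-management plan absent → not met
6. personnel qualification records absent → not met
7. personnel competency assessment 25 days ago vs limit 45 → met
8. CLIA inspection 664 days ago vs limit 730 → met
9. condition 'performs genetic testing' holds; quality-control review 251 days ago vs limit 180 → not met
Not met: 3, 4, 5, 6, 9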